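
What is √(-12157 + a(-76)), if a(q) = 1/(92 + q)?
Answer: I*√194511/4 ≈ 110.26*I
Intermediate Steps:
√(-12157 + a(-76)) = √(-12157 + 1/(92 - 76)) = √(-12157 + 1/16) = √(-194511/16) = I*√194511/4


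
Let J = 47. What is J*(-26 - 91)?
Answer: -5499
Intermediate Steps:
J*(-26 - 91) = 47*(-26 - 91) = 47*(-117) = -5499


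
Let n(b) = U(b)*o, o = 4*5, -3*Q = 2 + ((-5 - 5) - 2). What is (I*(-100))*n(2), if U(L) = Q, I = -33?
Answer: 220000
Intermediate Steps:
Q = 10/3 (Q = -(2 + ((-5 - 5) - 2))/3 = -(2 + (-10 - 2))/3 = -(2 - 12)/3 = -⅓*(-10) = 10/3 ≈ 3.3333)
o = 20
U(L) = 10/3
n(b) = 200/3 (n(b) = (10/3)*20 = 200/3)
(I*(-100))*n(2) = -33*(-100)*(200/3) = 3300*(200/3) = 220000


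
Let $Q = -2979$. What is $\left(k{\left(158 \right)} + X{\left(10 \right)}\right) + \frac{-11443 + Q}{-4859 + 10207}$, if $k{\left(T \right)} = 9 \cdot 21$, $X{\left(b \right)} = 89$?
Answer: $\frac{736161}{2674} \approx 275.3$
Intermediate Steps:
$k{\left(T \right)} = 189$
$\left(k{\left(158 \right)} + X{\left(10 \right)}\right) + \frac{-11443 + Q}{-4859 + 10207} = \left(189 + 89\right) + \frac{-11443 - 2979}{-4859 + 10207} = 278 - \frac{14422}{5348} = 278 - \frac{7211}{2674} = \frac{736161}{2674}$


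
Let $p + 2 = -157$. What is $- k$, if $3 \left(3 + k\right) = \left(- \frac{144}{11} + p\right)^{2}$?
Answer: $- \frac{1194120}{121} \approx -9868.8$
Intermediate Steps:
$p = -159$ ($p = -2 - 157 = -159$)
$k = \frac{1194120}{121}$ ($k = -3 + \frac{\left(- \frac{144}{11} - 159\right)^{2}}{3} = -3 + \frac{\left(- \frac{1893}{11}\right)^{2}}{3} = -3 + \frac{1}{3} \cdot \frac{3583449}{121} = -3 + \frac{1194483}{121} = \frac{1194120}{121} \approx 9868.8$)
$- k = \left(-1\right) \frac{1194120}{121} = - \frac{1194120}{121}$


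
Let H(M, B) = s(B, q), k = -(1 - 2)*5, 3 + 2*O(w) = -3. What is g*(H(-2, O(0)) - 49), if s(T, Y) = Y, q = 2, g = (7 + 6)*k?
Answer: -3055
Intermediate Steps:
O(w) = -3 (O(w) = -3/2 + (½)*(-3) = -3/2 - 3/2 = -3)
k = 5 (k = -1*(-1)*5 = 1*5 = 5)
g = 65 (g = (7 + 6)*5 = 13*5 = 65)
H(M, B) = 2
g*(H(-2, O(0)) - 49) = 65*(2 - 49) = 65*(-47) = -3055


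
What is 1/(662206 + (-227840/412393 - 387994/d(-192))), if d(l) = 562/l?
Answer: 115882433/92098555329790 ≈ 1.2582e-6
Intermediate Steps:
1/(662206 + (-227840/412393 - 387994/d(-192))) = 1/(662206 + (-227840/412393 - 387994/(562/(-192)))) = 1/(662206 + (-227840*1/412393 - 387994/(562*(-1/192)))) = 1/(662206 + (-227840/412393 - 387994/(-281/96))) = 1/(662206 + (-227840/412393 - 387994*(-96/281))) = 1/(662206 + (-227840/412393 + 37247424/281)) = 1/(662206 + 15360512902592/115882433) = 1/(92098555329790/115882433) = 115882433/92098555329790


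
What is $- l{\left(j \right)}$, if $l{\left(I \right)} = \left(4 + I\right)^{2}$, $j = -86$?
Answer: $-6724$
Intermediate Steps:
$- l{\left(j \right)} = - \left(4 - 86\right)^{2} = - \left(-82\right)^{2} = \left(-1\right) 6724 = -6724$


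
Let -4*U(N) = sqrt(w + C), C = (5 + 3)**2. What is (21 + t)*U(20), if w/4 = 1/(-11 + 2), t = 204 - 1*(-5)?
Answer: -115*sqrt(143)/3 ≈ -458.40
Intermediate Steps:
t = 209 (t = 204 + 5 = 209)
C = 64 (C = 8**2 = 64)
w = -4/9 (w = 4/(-11 + 2) = 4/(-9) = 4*(-1/9) = -4/9 ≈ -0.44444)
U(N) = -sqrt(143)/6 (U(N) = -sqrt(-4/9 + 64)/4 = -sqrt(143)/6)
(21 + t)*U(20) = (21 + 209)*(-sqrt(143)/6) = 230*(-sqrt(143)/6) = -115*sqrt(143)/3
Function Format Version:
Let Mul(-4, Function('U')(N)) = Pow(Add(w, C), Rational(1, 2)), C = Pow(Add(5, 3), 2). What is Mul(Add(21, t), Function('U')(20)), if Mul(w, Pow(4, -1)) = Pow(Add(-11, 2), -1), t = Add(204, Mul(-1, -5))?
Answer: Mul(Rational(-115, 3), Pow(143, Rational(1, 2))) ≈ -458.40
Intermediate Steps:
t = 209 (t = Add(204, 5) = 209)
C = 64 (C = Pow(8, 2) = 64)
w = Rational(-4, 9) (w = Mul(4, Pow(Add(-11, 2), -1)) = Mul(4, Pow(-9, -1)) = Mul(4, Rational(-1, 9)) = Rational(-4, 9) ≈ -0.44444)
Function('U')(N) = Mul(Rational(-1, 6), Pow(143, Rational(1, 2))) (Function('U')(N) = Mul(Rational(-1, 4), Pow(Add(Rational(-4, 9), 64), Rational(1, 2))) = Mul(Rational(-1, 4), Pow(Rational(572, 9), Rational(1, 2))) = Mul(Rational(-1, 4), Mul(Rational(2, 3), Pow(143, Rational(1, 2)))) = Mul(Rational(-1, 6), Pow(143, Rational(1, 2))))
Mul(Add(21, t), Function('U')(20)) = Mul(Add(21, 209), Mul(Rational(-1, 6), Pow(143, Rational(1, 2)))) = Mul(230, Mul(Rational(-1, 6), Pow(143, Rational(1, 2)))) = Mul(Rational(-115, 3), Pow(143, Rational(1, 2)))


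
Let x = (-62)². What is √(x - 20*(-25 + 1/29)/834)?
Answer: 2*√140559152019/12093 ≈ 62.005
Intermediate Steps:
x = 3844
√(x - 20*(-25 + 1/29)/834) = √(3844 - 20*(-25 + 1/29)/834) = √(3844 - 20*(-25 + 1/29)*(1/834)) = √(3844 - 20*(-724/29)*(1/834)) = √(3844 + (14480/29)*(1/834)) = √(3844 + 7240/12093) = √(46492732/12093) = 2*√140559152019/12093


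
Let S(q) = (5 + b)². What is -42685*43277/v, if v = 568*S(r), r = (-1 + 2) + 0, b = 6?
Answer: -1847278745/68728 ≈ -26878.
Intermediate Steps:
r = 1 (r = 1 + 0 = 1)
S(q) = 121 (S(q) = (5 + 6)² = 11² = 121)
v = 68728 (v = 568*121 = 68728)
-42685*43277/v = -42685/(68728/43277) = -42685/(68728*(1/43277)) = -42685/68728/43277 = -42685*43277/68728 = -1847278745/68728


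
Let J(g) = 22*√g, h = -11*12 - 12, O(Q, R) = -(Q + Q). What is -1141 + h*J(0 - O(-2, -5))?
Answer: -1141 - 6336*I ≈ -1141.0 - 6336.0*I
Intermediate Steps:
O(Q, R) = -2*Q
h = -144 (h = -132 - 12 = -144)
-1141 + h*J(0 - O(-2, -5)) = -1141 - 3168*√(0 - (-2)*(-2)) = -1141 - 3168*√(0 - 1*4) = -1141 - 3168*√(0 - 4) = -1141 - 3168*√(-4) = -1141 - 3168*2*I = -1141 - 6336*I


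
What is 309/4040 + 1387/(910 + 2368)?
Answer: 3308191/6621560 ≈ 0.49961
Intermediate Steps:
309/4040 + 1387/(910 + 2368) = 309*(1/4040) + 1387/3278 = 309/4040 + 1387*(1/3278) = 309/4040 + 1387/3278 = 3308191/6621560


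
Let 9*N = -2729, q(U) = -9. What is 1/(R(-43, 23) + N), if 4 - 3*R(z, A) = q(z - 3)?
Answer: -9/2690 ≈ -0.0033457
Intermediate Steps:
R(z, A) = 13/3 (R(z, A) = 4/3 - ⅓*(-9) = 4/3 + 3 = 13/3)
N = -2729/9 (N = (⅑)*(-2729) = -2729/9 ≈ -303.22)
1/(R(-43, 23) + N) = 1/(13/3 - 2729/9) = 1/(-2690/9) = -9/2690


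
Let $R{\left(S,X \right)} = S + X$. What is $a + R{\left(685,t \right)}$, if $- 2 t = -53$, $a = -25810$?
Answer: $- \frac{50197}{2} \approx -25099.0$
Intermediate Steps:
$t = \frac{53}{2}$ ($t = \left(- \frac{1}{2}\right) \left(-53\right) = \frac{53}{2} \approx 26.5$)
$a + R{\left(685,t \right)} = -25810 + \left(685 + \frac{53}{2}\right) = -25810 + \frac{1423}{2} = - \frac{50197}{2}$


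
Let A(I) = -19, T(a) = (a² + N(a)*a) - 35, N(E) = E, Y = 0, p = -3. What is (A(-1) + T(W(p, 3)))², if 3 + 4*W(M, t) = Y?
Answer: 178929/64 ≈ 2795.8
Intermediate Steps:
W(M, t) = -¾ (W(M, t) = -¾ + (¼)*0 = -¾ + 0 = -¾)
T(a) = -35 + 2*a² (T(a) = (a² + a*a) - 35 = (a² + a²) - 35 = 2*a² - 35 = -35 + 2*a²)
(A(-1) + T(W(p, 3)))² = (-19 + (-35 + 2*(-¾)²))² = (-19 + (-35 + 2*(9/16)))² = (-19 + (-35 + 9/8))² = (-19 - 271/8)² = (-423/8)² = 178929/64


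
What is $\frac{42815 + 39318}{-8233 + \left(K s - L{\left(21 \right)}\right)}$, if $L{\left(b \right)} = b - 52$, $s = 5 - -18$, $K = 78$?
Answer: $- \frac{82133}{6408} \approx -12.817$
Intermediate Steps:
$s = 23$ ($s = 5 + 18 = 23$)
$L{\left(b \right)} = -52 + b$ ($L{\left(b \right)} = b - 52 = -52 + b$)
$\frac{42815 + 39318}{-8233 + \left(K s - L{\left(21 \right)}\right)} = \frac{42815 + 39318}{-8233 + \left(78 \cdot 23 - \left(-52 + 21\right)\right)} = \frac{82133}{-8233 + \left(1794 - -31\right)} = \frac{82133}{-8233 + \left(1794 + 31\right)} = \frac{82133}{-8233 + 1825} = \frac{82133}{-6408} = 82133 \left(- \frac{1}{6408}\right) = - \frac{82133}{6408}$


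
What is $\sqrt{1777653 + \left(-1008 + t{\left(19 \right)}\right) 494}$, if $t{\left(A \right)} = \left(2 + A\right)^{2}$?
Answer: $3 \sqrt{166395} \approx 1223.7$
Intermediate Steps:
$\sqrt{1777653 + \left(-1008 + t{\left(19 \right)}\right) 494} = \sqrt{1777653 + \left(-1008 + \left(2 + 19\right)^{2}\right) 494} = \sqrt{1777653 + \left(-1008 + 21^{2}\right) 494} = \sqrt{1777653 + \left(-1008 + 441\right) 494} = \sqrt{1777653 - 280098} = \sqrt{1497555} = 3 \sqrt{166395}$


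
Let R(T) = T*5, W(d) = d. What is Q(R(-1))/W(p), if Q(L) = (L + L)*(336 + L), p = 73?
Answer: -3310/73 ≈ -45.342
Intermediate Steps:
R(T) = 5*T
Q(L) = 2*L*(336 + L) (Q(L) = (2*L)*(336 + L) = 2*L*(336 + L))
Q(R(-1))/W(p) = (2*(5*(-1))*(336 + 5*(-1)))/73 = (2*(-5)*(336 - 5))*(1/73) = (2*(-5)*331)*(1/73) = -3310*1/73 = -3310/73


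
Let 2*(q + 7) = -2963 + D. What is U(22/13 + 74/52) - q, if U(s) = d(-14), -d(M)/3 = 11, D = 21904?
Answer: -18993/2 ≈ -9496.5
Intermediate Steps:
d(M) = -33 (d(M) = -3*11 = -33)
U(s) = -33
q = 18927/2 (q = -7 + (-2963 + 21904)/2 = -7 + (½)*18941 = -7 + 18941/2 = 18927/2 ≈ 9463.5)
U(22/13 + 74/52) - q = -33 - 1*18927/2 = -33 - 18927/2 = -18993/2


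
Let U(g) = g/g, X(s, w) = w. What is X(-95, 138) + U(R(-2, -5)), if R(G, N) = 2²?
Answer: 139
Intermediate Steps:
R(G, N) = 4
U(g) = 1
X(-95, 138) + U(R(-2, -5)) = 138 + 1 = 139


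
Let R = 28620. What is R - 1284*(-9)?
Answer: 40176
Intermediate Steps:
R - 1284*(-9) = 28620 - 1284*(-9) = 28620 - 1*(-11556) = 28620 + 11556 = 40176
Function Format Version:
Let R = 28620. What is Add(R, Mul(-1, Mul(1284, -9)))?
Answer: 40176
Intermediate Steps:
Add(R, Mul(-1, Mul(1284, -9))) = Add(28620, Mul(-1, Mul(1284, -9))) = Add(28620, Mul(-1, -11556)) = Add(28620, 11556) = 40176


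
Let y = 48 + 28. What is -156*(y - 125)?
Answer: 7644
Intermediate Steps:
y = 76
-156*(y - 125) = -156*(76 - 125) = -156*(-49) = 7644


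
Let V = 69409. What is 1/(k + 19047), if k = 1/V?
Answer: 69409/1322033224 ≈ 5.2502e-5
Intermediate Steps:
k = 1/69409 ≈ 1.4407e-5
1/(k + 19047) = 1/(1/69409 + 19047) = 1/(1322033224/69409) = 69409/1322033224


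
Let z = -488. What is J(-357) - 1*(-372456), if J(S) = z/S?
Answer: 132967280/357 ≈ 3.7246e+5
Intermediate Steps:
J(S) = -488/S
J(-357) - 1*(-372456) = -488/(-357) - 1*(-372456) = -488*(-1/357) + 372456 = 488/357 + 372456 = 132967280/357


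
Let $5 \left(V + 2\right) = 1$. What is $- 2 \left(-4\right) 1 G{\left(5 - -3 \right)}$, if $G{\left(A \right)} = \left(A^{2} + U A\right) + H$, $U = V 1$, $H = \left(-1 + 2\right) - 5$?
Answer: $\frac{1824}{5} \approx 364.8$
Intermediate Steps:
$V = - \frac{9}{5}$ ($V = -2 + \frac{1}{5} \cdot 1 = -2 + \frac{1}{5} = - \frac{9}{5} \approx -1.8$)
$H = -4$ ($H = 1 - 5 = -4$)
$U = - \frac{9}{5}$ ($U = \left(- \frac{9}{5}\right) 1 = - \frac{9}{5} \approx -1.8$)
$G{\left(A \right)} = -4 + A^{2} - \frac{9 A}{5}$ ($G{\left(A \right)} = \left(A^{2} - \frac{9 A}{5}\right) - 4 = -4 + A^{2} - \frac{9 A}{5}$)
$- 2 \left(-4\right) 1 G{\left(5 - -3 \right)} = - 2 \left(-4\right) 1 \left(-4 + \left(5 - -3\right)^{2} - \frac{9 \left(5 - -3\right)}{5}\right) = - 2 \left(- 4 \left(-4 + \left(5 + 3\right)^{2} - \frac{9 \left(5 + 3\right)}{5}\right)\right) = - 2 \left(- 4 \left(-4 + 8^{2} - \frac{72}{5}\right)\right) = - 2 \left(- 4 \left(-4 + 64 - \frac{72}{5}\right)\right) = - 2 \left(\left(-4\right) \frac{228}{5}\right) = \left(-2\right) \left(- \frac{912}{5}\right) = \frac{1824}{5}$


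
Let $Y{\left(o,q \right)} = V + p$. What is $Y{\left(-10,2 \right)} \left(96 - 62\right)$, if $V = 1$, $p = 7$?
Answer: $272$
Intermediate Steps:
$Y{\left(o,q \right)} = 8$ ($Y{\left(o,q \right)} = 1 + 7 = 8$)
$Y{\left(-10,2 \right)} \left(96 - 62\right) = 8 \left(96 - 62\right) = 8 \cdot 34 = 272$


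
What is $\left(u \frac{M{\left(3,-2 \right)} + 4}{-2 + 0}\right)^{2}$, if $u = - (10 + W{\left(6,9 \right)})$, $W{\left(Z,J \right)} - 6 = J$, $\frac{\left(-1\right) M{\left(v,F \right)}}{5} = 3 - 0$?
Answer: $\frac{75625}{4} \approx 18906.0$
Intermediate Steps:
$M{\left(v,F \right)} = -15$ ($M{\left(v,F \right)} = - 5 \left(3 - 0\right) = - 5 \left(3 + 0\right) = \left(-5\right) 3 = -15$)
$W{\left(Z,J \right)} = 6 + J$
$u = -25$ ($u = - (10 + \left(6 + 9\right)) = - (10 + 15) = \left(-1\right) 25 = -25$)
$\left(u \frac{M{\left(3,-2 \right)} + 4}{-2 + 0}\right)^{2} = \left(- 25 \frac{-15 + 4}{-2 + 0}\right)^{2} = \left(- 25 \left(- \frac{11}{-2}\right)\right)^{2} = \left(- 25 \left(\left(-11\right) \left(- \frac{1}{2}\right)\right)\right)^{2} = \left(\left(-25\right) \frac{11}{2}\right)^{2} = \left(- \frac{275}{2}\right)^{2} = \frac{75625}{4}$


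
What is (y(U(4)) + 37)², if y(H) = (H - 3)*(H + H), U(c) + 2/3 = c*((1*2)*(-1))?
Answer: 4635409/81 ≈ 57227.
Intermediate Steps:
U(c) = -⅔ - 2*c (U(c) = -⅔ + c*((1*2)*(-1)) = -⅔ + c*(2*(-1)) = -⅔ + c*(-2) = -⅔ - 2*c)
y(H) = 2*H*(-3 + H) (y(H) = (-3 + H)*(2*H) = 2*H*(-3 + H))
(y(U(4)) + 37)² = (2*(-⅔ - 2*4)*(-3 + (-⅔ - 2*4)) + 37)² = (2*(-⅔ - 8)*(-3 + (-⅔ - 8)) + 37)² = (2*(-26/3)*(-3 - 26/3) + 37)² = (2*(-26/3)*(-35/3) + 37)² = (1820/9 + 37)² = (2153/9)² = 4635409/81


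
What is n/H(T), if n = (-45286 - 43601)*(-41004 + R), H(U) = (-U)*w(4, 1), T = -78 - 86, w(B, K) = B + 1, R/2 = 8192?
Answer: 109419897/41 ≈ 2.6688e+6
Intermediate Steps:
R = 16384 (R = 2*8192 = 16384)
w(B, K) = 1 + B
T = -164
H(U) = -5*U (H(U) = (-U)*(1 + 4) = -U*5 = -5*U)
n = 2188397940 (n = (-45286 - 43601)*(-41004 + 16384) = -88887*(-24620) = 2188397940)
n/H(T) = 2188397940/((-5*(-164))) = 2188397940/820 = 2188397940*(1/820) = 109419897/41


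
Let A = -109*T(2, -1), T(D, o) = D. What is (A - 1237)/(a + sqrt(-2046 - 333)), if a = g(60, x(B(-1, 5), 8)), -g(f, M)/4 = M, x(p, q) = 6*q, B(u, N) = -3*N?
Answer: 93120/13081 + 485*I*sqrt(2379)/13081 ≈ 7.1187 + 1.8084*I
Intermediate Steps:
g(f, M) = -4*M
a = -192 (a = -24*8 = -4*48 = -192)
A = -218 (A = -109*2 = -218)
(A - 1237)/(a + sqrt(-2046 - 333)) = (-218 - 1237)/(-192 + sqrt(-2046 - 333)) = -1455/(-192 + sqrt(-2379)) = -1455/(-192 + I*sqrt(2379))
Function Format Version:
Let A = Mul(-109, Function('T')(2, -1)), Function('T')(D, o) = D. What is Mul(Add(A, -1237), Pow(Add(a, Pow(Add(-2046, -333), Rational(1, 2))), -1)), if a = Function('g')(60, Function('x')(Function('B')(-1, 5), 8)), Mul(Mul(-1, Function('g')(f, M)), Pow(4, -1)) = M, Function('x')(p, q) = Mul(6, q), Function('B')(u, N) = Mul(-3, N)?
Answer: Add(Rational(93120, 13081), Mul(Rational(485, 13081), I, Pow(2379, Rational(1, 2)))) ≈ Add(7.1187, Mul(1.8084, I))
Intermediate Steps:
Function('g')(f, M) = Mul(-4, M)
a = -192 (a = Mul(-4, Mul(6, 8)) = Mul(-4, 48) = -192)
A = -218 (A = Mul(-109, 2) = -218)
Mul(Add(A, -1237), Pow(Add(a, Pow(Add(-2046, -333), Rational(1, 2))), -1)) = Mul(Add(-218, -1237), Pow(Add(-192, Pow(Add(-2046, -333), Rational(1, 2))), -1)) = Mul(-1455, Pow(Add(-192, Pow(-2379, Rational(1, 2))), -1)) = Mul(-1455, Pow(Add(-192, Mul(I, Pow(2379, Rational(1, 2)))), -1))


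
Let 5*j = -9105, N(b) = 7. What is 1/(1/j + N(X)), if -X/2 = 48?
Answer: 1821/12746 ≈ 0.14287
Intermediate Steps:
X = -96 (X = -2*48 = -96)
j = -1821 (j = (⅕)*(-9105) = -1821)
1/(1/j + N(X)) = 1/(1/(-1821) + 7) = 1/(-1/1821 + 7) = 1/(12746/1821) = 1821/12746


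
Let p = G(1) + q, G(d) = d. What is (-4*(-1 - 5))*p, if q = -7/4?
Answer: -18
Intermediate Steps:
q = -7/4 (q = -7*¼ = -7/4 ≈ -1.7500)
p = -¾ (p = 1 - 7/4 = -¾ ≈ -0.75000)
(-4*(-1 - 5))*p = -4*(-1 - 5)*(-¾) = -4*(-6)*(-¾) = 24*(-¾) = -18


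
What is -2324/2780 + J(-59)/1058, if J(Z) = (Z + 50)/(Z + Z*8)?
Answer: -36266487/43383290 ≈ -0.83596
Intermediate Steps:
J(Z) = (50 + Z)/(9*Z) (J(Z) = (50 + Z)/(Z + 8*Z) = (50 + Z)/((9*Z)) = (50 + Z)*(1/(9*Z)) = (50 + Z)/(9*Z))
-2324/2780 + J(-59)/1058 = -2324/2780 + ((1/9)*(50 - 59)/(-59))/1058 = -2324*1/2780 + ((1/9)*(-1/59)*(-9))*(1/1058) = -581/695 + (1/59)*(1/1058) = -581/695 + 1/62422 = -36266487/43383290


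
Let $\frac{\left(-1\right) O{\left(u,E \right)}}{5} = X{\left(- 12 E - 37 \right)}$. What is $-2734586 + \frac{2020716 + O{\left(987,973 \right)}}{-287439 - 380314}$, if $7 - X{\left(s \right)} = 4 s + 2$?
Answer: $- \frac{1826029791689}{667753} \approx -2.7346 \cdot 10^{6}$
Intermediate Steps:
$X{\left(s \right)} = 5 - 4 s$ ($X{\left(s \right)} = 7 - \left(4 s + 2\right) = 7 - \left(2 + 4 s\right) = 5 - 4 s$)
$O{\left(u,E \right)} = -765 - 240 E$ ($O{\left(u,E \right)} = - 5 \left(5 - 4 \left(- 12 E - 37\right)\right) = - 5 \left(5 - 4 \left(-37 - 12 E\right)\right) = - 5 \left(5 + \left(148 + 48 E\right)\right) = - 5 \left(153 + 48 E\right) = -765 - 240 E$)
$-2734586 + \frac{2020716 + O{\left(987,973 \right)}}{-287439 - 380314} = -2734586 + \frac{2020716 - 234285}{-287439 - 380314} = -2734586 + \frac{2020716 - 234285}{-667753} = -2734586 + \left(2020716 - 234285\right) \left(- \frac{1}{667753}\right) = -2734586 + 1786431 \left(- \frac{1}{667753}\right) = -2734586 - \frac{1786431}{667753} = - \frac{1826029791689}{667753}$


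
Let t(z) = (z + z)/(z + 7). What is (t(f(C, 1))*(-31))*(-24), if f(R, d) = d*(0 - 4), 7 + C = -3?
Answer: -1984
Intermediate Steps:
C = -10 (C = -7 - 3 = -10)
f(R, d) = -4*d (f(R, d) = d*(-4) = -4*d)
t(z) = 2*z/(7 + z) (t(z) = (2*z)/(7 + z) = 2*z/(7 + z))
(t(f(C, 1))*(-31))*(-24) = ((2*(-4*1)/(7 - 4*1))*(-31))*(-24) = ((2*(-4)/(7 - 4))*(-31))*(-24) = ((2*(-4)/3)*(-31))*(-24) = ((2*(-4)*(⅓))*(-31))*(-24) = -8/3*(-31)*(-24) = (248/3)*(-24) = -1984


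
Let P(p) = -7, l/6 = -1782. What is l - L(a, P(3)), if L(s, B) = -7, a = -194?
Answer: -10685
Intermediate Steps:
l = -10692 (l = 6*(-1782) = -10692)
l - L(a, P(3)) = -10692 - 1*(-7) = -10692 + 7 = -10685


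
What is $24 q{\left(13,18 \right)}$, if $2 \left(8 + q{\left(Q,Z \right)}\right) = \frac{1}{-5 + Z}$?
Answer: $- \frac{2484}{13} \approx -191.08$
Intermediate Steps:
$q{\left(Q,Z \right)} = -8 + \frac{1}{2 \left(-5 + Z\right)}$
$24 q{\left(13,18 \right)} = 24 \frac{81 - 288}{2 \left(-5 + 18\right)} = 24 \frac{81 - 288}{2 \cdot 13} = 24 \cdot \frac{1}{2} \cdot \frac{1}{13} \left(-207\right) = 24 \left(- \frac{207}{26}\right) = - \frac{2484}{13}$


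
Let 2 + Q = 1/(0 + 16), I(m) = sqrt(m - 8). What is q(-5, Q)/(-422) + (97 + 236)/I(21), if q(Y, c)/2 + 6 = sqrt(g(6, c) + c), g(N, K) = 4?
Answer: 6/211 - sqrt(33)/844 + 333*sqrt(13)/13 ≈ 92.379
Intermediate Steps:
I(m) = sqrt(-8 + m)
Q = -31/16 (Q = -2 + 1/(0 + 16) = -2 + 1/16 = -31/16 ≈ -1.9375)
q(Y, c) = -12 + 2*sqrt(4 + c)
q(-5, Q)/(-422) + (97 + 236)/I(21) = (-12 + 2*sqrt(4 - 31/16))/(-422) + (97 + 236)/(sqrt(-8 + 21)) = (-12 + 2*sqrt(33/16))*(-1/422) + 333/(sqrt(13)) = (-12 + 2*(sqrt(33)/4))*(-1/422) + 333*(sqrt(13)/13) = (-12 + sqrt(33)/2)*(-1/422) + 333*sqrt(13)/13 = (6/211 - sqrt(33)/844) + 333*sqrt(13)/13 = 6/211 - sqrt(33)/844 + 333*sqrt(13)/13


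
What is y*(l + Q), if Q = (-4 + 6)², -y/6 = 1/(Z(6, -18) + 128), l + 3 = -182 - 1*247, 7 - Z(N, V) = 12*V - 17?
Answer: 321/46 ≈ 6.9783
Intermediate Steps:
Z(N, V) = 24 - 12*V (Z(N, V) = 7 - (12*V - 17) = 7 - (-17 + 12*V) = 7 + (17 - 12*V) = 24 - 12*V)
l = -432 (l = -3 + (-182 - 1*247) = -3 + (-182 - 247) = -3 - 429 = -432)
y = -3/184 (y = -6/((24 - 12*(-18)) + 128) = -6/((24 + 216) + 128) = -6/(240 + 128) = -6/368 = -6*1/368 = -3/184 ≈ -0.016304)
Q = 4 (Q = 2² = 4)
y*(l + Q) = -3*(-432 + 4)/184 = -3/184*(-428) = 321/46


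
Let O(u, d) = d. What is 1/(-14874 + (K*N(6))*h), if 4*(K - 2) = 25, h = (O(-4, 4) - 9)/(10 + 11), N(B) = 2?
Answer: -14/208291 ≈ -6.7214e-5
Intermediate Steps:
h = -5/21 (h = (4 - 9)/(10 + 11) = -5/21 ≈ -0.23810)
K = 33/4 (K = 2 + (¼)*25 = 2 + 25/4 = 33/4 ≈ 8.2500)
1/(-14874 + (K*N(6))*h) = 1/(-14874 + ((33/4)*2)*(-5/21)) = 1/(-14874 + (33/2)*(-5/21)) = 1/(-14874 - 55/14) = 1/(-208291/14) = -14/208291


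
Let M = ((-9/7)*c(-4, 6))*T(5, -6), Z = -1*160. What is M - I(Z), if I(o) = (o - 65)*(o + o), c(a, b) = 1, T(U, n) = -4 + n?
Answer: -503910/7 ≈ -71987.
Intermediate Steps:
Z = -160
I(o) = 2*o*(-65 + o) (I(o) = (-65 + o)*(2*o) = 2*o*(-65 + o))
M = 90/7 (M = (-9/7*1)*(-4 - 6) = (-9*⅐*1)*(-10) = -9/7*1*(-10) = -9/7*(-10) = 90/7 ≈ 12.857)
M - I(Z) = 90/7 - 2*(-160)*(-65 - 160) = 90/7 - 2*(-160)*(-225) = 90/7 - 1*72000 = 90/7 - 72000 = -503910/7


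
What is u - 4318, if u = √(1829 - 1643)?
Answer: -4318 + √186 ≈ -4304.4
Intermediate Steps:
u = √186 ≈ 13.638
u - 4318 = √186 - 4318 = -4318 + √186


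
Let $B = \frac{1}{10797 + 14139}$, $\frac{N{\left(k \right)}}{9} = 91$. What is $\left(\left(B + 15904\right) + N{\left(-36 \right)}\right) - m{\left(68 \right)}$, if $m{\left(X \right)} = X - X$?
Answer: $\frac{417004729}{24936} \approx 16723.0$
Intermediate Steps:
$N{\left(k \right)} = 819$ ($N{\left(k \right)} = 9 \cdot 91 = 819$)
$B = \frac{1}{24936} \approx 4.0103 \cdot 10^{-5}$
$m{\left(X \right)} = 0$
$\left(\left(B + 15904\right) + N{\left(-36 \right)}\right) - m{\left(68 \right)} = \left(\left(\frac{1}{24936} + 15904\right) + 819\right) - 0 = \left(\frac{396582145}{24936} + 819\right) + 0 = \frac{417004729}{24936} + 0 = \frac{417004729}{24936}$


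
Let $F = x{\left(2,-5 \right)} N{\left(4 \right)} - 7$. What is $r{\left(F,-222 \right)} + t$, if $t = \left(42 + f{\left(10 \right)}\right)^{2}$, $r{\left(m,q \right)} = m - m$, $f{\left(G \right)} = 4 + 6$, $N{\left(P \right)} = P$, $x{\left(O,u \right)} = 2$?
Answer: $2704$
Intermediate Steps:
$f{\left(G \right)} = 10$
$F = 1$ ($F = 2 \cdot 4 - 7 = 8 - 7 = 1$)
$r{\left(m,q \right)} = 0$
$t = 2704$ ($t = \left(42 + 10\right)^{2} = 52^{2} = 2704$)
$r{\left(F,-222 \right)} + t = 0 + 2704 = 2704$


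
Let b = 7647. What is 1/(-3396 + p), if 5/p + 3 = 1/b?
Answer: -4588/15588495 ≈ -0.00029432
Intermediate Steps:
p = -7647/4588 (p = 5/(-3 + 1/7647) = 5/(-22940/7647) = 5*(-7647/22940) = -7647/4588 ≈ -1.6667)
1/(-3396 + p) = 1/(-3396 - 7647/4588) = 1/(-15588495/4588) = -4588/15588495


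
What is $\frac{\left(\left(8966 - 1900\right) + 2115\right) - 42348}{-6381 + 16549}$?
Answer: $- \frac{33167}{10168} \approx -3.2619$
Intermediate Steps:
$\frac{\left(\left(8966 - 1900\right) + 2115\right) - 42348}{-6381 + 16549} = \frac{\left(7066 + 2115\right) - 42348}{10168} = \left(9181 - 42348\right) \frac{1}{10168} = \left(-33167\right) \frac{1}{10168} = - \frac{33167}{10168}$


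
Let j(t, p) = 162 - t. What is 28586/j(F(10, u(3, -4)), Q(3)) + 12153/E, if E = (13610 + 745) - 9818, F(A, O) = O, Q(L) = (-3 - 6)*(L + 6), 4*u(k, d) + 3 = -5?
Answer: 65843887/372034 ≈ 176.98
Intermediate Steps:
u(k, d) = -2 (u(k, d) = -¾ + (¼)*(-5) = -¾ - 5/4 = -2)
Q(L) = -54 - 9*L (Q(L) = -9*(6 + L) = -54 - 9*L)
E = 4537 (E = 14355 - 9818 = 4537)
28586/j(F(10, u(3, -4)), Q(3)) + 12153/E = 28586/(162 - 1*(-2)) + 12153/4537 = 28586/(162 + 2) + 12153*(1/4537) = 28586/164 + 12153/4537 = 28586*(1/164) + 12153/4537 = 14293/82 + 12153/4537 = 65843887/372034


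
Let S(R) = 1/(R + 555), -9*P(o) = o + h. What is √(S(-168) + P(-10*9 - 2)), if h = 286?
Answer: I*√358663/129 ≈ 4.6425*I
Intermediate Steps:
P(o) = -286/9 - o/9 (P(o) = -(o + 286)/9 = -(286 + o)/9 = -286/9 - o/9)
S(R) = 1/(555 + R)
√(S(-168) + P(-10*9 - 2)) = √(1/(555 - 168) + (-286/9 - (-10*9 - 2)/9)) = √(1/387 + (-286/9 - (-90 - 2)/9)) = √(1/387 + (-286/9 - ⅑*(-92))) = √(1/387 + (-286/9 + 92/9)) = √(1/387 - 194/9) = √(-8341/387) = I*√358663/129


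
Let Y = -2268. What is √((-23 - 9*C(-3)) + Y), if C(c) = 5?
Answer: 4*I*√146 ≈ 48.332*I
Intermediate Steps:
√((-23 - 9*C(-3)) + Y) = √((-23 - 9*5) - 2268) = √((-23 - 45) - 2268) = √(-68 - 2268) = √(-2336) = 4*I*√146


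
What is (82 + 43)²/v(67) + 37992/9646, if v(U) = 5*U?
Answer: 16344607/323141 ≈ 50.580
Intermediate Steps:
(82 + 43)²/v(67) + 37992/9646 = (82 + 43)²/((5*67)) + 37992/9646 = 125²/335 + 37992*(1/9646) = 15625*(1/335) + 18996/4823 = 3125/67 + 18996/4823 = 16344607/323141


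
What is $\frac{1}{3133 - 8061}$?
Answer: $- \frac{1}{4928} \approx -0.00020292$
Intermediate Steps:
$\frac{1}{3133 - 8061} = \frac{1}{-4928} = - \frac{1}{4928}$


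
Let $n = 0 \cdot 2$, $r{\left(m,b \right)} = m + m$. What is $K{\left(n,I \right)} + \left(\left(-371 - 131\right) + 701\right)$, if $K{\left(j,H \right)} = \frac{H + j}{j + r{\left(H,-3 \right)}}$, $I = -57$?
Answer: $\frac{399}{2} \approx 199.5$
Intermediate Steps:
$r{\left(m,b \right)} = 2 m$
$n = 0$
$K{\left(j,H \right)} = \frac{H + j}{j + 2 H}$
$K{\left(n,I \right)} + \left(\left(-371 - 131\right) + 701\right) = \frac{-57 + 0}{0 + 2 \left(-57\right)} + \left(\left(-371 - 131\right) + 701\right) = \frac{1}{0 - 114} \left(-57\right) + \left(-502 + 701\right) = \frac{1}{-114} \left(-57\right) + 199 = \left(- \frac{1}{114}\right) \left(-57\right) + 199 = \frac{1}{2} + 199 = \frac{399}{2}$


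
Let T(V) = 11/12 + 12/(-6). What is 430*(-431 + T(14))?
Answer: -1114775/6 ≈ -1.8580e+5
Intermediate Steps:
T(V) = -13/12 (T(V) = 11*(1/12) + 12*(-1/6) = 11/12 - 2 = -13/12)
430*(-431 + T(14)) = 430*(-431 - 13/12) = 430*(-5185/12) = -1114775/6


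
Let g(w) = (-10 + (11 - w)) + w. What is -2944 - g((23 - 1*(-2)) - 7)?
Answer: -2945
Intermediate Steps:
g(w) = 1 (g(w) = (1 - w) + w = 1)
-2944 - g((23 - 1*(-2)) - 7) = -2944 - 1*1 = -2944 - 1 = -2945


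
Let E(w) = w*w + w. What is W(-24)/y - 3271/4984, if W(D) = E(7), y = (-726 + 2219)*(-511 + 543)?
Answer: -4874881/7441112 ≈ -0.65513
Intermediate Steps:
E(w) = w + w² (E(w) = w² + w = w + w²)
y = 47776 (y = 1493*32 = 47776)
W(D) = 56 (W(D) = 7*(1 + 7) = 7*8 = 56)
W(-24)/y - 3271/4984 = 56/47776 - 3271/4984 = 56*(1/47776) - 3271*1/4984 = 7/5972 - 3271/4984 = -4874881/7441112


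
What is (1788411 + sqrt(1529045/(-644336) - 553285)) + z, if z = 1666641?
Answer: 3455052 + I*sqrt(292994514649595)/23012 ≈ 3.4551e+6 + 743.83*I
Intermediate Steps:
(1788411 + sqrt(1529045/(-644336) - 553285)) + z = (1788411 + sqrt(1529045/(-644336) - 553285)) + 1666641 = (1788411 + sqrt(1529045*(-1/644336) - 553285)) + 1666641 = (1788411 + sqrt(-218435/92048 - 553285)) + 1666641 = (1788411 + sqrt(-50928996115/92048)) + 1666641 = (1788411 + I*sqrt(292994514649595)/23012) + 1666641 = 3455052 + I*sqrt(292994514649595)/23012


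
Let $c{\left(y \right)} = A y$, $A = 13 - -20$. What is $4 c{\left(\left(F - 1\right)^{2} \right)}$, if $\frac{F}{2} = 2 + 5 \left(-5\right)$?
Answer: $291588$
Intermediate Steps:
$F = -46$ ($F = 2 \left(2 + 5 \left(-5\right)\right) = 2 \left(2 - 25\right) = 2 \left(-23\right) = -46$)
$A = 33$ ($A = 13 + 20 = 33$)
$c{\left(y \right)} = 33 y$
$4 c{\left(\left(F - 1\right)^{2} \right)} = 4 \cdot 33 \left(-46 - 1\right)^{2} = 4 \cdot 33 \left(-47\right)^{2} = 4 \cdot 33 \cdot 2209 = 4 \cdot 72897 = 291588$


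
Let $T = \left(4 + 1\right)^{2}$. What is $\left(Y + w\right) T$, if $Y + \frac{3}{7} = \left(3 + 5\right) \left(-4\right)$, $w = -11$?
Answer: $- \frac{7600}{7} \approx -1085.7$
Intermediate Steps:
$T = 25$ ($T = 5^{2} = 25$)
$Y = - \frac{227}{7}$ ($Y = - \frac{3}{7} + \left(3 + 5\right) \left(-4\right) = - \frac{3}{7} + 8 \left(-4\right) = - \frac{3}{7} - 32 = - \frac{227}{7} \approx -32.429$)
$\left(Y + w\right) T = \left(- \frac{227}{7} - 11\right) 25 = \left(- \frac{304}{7}\right) 25 = - \frac{7600}{7}$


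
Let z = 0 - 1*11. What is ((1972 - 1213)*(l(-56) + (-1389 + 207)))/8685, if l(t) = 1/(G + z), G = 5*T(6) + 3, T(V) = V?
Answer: -598069/5790 ≈ -103.29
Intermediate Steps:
G = 33 (G = 5*6 + 3 = 30 + 3 = 33)
z = -11 (z = 0 - 11 = -11)
l(t) = 1/22 (l(t) = 1/(33 - 11) = 1/22)
((1972 - 1213)*(l(-56) + (-1389 + 207)))/8685 = ((1972 - 1213)*(1/22 + (-1389 + 207)))/8685 = (759*(1/22 - 1182))*(1/8685) = (759*(-26003/22))*(1/8685) = -1794207/2*1/8685 = -598069/5790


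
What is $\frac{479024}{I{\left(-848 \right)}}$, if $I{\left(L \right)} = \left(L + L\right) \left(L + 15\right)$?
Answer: $\frac{611}{1802} \approx 0.33907$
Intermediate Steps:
$I{\left(L \right)} = 2 L \left(15 + L\right)$
$\frac{479024}{I{\left(-848 \right)}} = \frac{479024}{2 \left(-848\right) \left(15 - 848\right)} = \frac{479024}{2 \left(-848\right) \left(-833\right)} = \frac{479024}{1412768} = 479024 \cdot \frac{1}{1412768} = \frac{611}{1802}$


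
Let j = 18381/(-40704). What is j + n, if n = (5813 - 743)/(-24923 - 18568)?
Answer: -111753039/196695296 ≈ -0.56815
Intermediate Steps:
j = -6127/13568 (j = 18381*(-1/40704) = -6127/13568 ≈ -0.45158)
n = -1690/14497 (n = 5070/(-43491) = 5070*(-1/43491) = -1690/14497 ≈ -0.11658)
j + n = -6127/13568 - 1690/14497 = -111753039/196695296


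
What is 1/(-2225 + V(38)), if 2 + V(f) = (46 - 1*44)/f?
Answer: -19/42312 ≈ -0.00044905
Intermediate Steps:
V(f) = -2 + 2/f (V(f) = -2 + (46 - 1*44)/f = -2 + (46 - 44)/f = -2 + 2/f)
1/(-2225 + V(38)) = 1/(-2225 + (-2 + 2/38)) = 1/(-2225 + (-2 + 2*(1/38))) = 1/(-2225 + (-2 + 1/19)) = 1/(-2225 - 37/19) = 1/(-42312/19) = -19/42312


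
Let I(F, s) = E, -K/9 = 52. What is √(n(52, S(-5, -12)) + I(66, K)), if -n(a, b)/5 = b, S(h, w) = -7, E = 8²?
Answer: 3*√11 ≈ 9.9499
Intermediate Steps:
E = 64
K = -468 (K = -9*52 = -468)
n(a, b) = -5*b
I(F, s) = 64
√(n(52, S(-5, -12)) + I(66, K)) = √(-5*(-7) + 64) = √(35 + 64) = √99 = 3*√11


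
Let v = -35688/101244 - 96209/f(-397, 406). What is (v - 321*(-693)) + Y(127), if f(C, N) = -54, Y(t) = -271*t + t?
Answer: 86538241211/455598 ≈ 1.8994e+5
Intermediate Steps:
Y(t) = -270*t
v = 811554737/455598 (v = -35688/101244 - 96209/(-54) = -35688*1/101244 - 96209*(-1/54) = -2974/8437 + 96209/54 = 811554737/455598 ≈ 1781.3)
(v - 321*(-693)) + Y(127) = (811554737/455598 - 321*(-693)) - 270*127 = (811554737/455598 + 222453) - 34290 = 102160696631/455598 - 34290 = 86538241211/455598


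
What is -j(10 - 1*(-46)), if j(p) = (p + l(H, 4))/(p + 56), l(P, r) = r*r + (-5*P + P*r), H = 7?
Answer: -65/112 ≈ -0.58036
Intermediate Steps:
l(P, r) = r² - 5*P + P*r (l(P, r) = r² + (-5*P + P*r) = r² - 5*P + P*r)
j(p) = (9 + p)/(56 + p) (j(p) = (p + (4² - 5*7 + 7*4))/(p + 56) = (p + (16 - 35 + 28))/(56 + p) = (p + 9)/(56 + p) = (9 + p)/(56 + p))
-j(10 - 1*(-46)) = -(9 + (10 - 1*(-46)))/(56 + (10 - 1*(-46))) = -(9 + (10 + 46))/(56 + (10 + 46)) = -(9 + 56)/(56 + 56) = -65/112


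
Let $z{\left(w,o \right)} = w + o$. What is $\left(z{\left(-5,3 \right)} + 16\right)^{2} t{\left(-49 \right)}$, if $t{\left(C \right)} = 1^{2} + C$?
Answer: $-9408$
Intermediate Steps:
$z{\left(w,o \right)} = o + w$
$t{\left(C \right)} = 1 + C$
$\left(z{\left(-5,3 \right)} + 16\right)^{2} t{\left(-49 \right)} = \left(\left(3 - 5\right) + 16\right)^{2} \left(1 - 49\right) = \left(-2 + 16\right)^{2} \left(-48\right) = 14^{2} \left(-48\right) = 196 \left(-48\right) = -9408$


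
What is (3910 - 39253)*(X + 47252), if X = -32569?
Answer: -518941269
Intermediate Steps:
(3910 - 39253)*(X + 47252) = (3910 - 39253)*(-32569 + 47252) = -35343*14683 = -518941269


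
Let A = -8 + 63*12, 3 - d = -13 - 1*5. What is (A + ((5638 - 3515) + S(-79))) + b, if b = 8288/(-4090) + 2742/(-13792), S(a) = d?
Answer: 40752528721/14102320 ≈ 2889.8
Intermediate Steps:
d = 21 (d = 3 - (-13 - 1*5) = 3 - (-13 - 5) = 3 - 1*(-18) = 3 + 18 = 21)
S(a) = 21
b = -31380719/14102320 (b = 8288*(-1/4090) + 2742*(-1/13792) = -4144/2045 - 1371/6896 = -31380719/14102320 ≈ -2.2252)
A = 748 (A = -8 + 756 = 748)
(A + ((5638 - 3515) + S(-79))) + b = (748 + ((5638 - 3515) + 21)) - 31380719/14102320 = (748 + (2123 + 21)) - 31380719/14102320 = (748 + 2144) - 31380719/14102320 = 2892 - 31380719/14102320 = 40752528721/14102320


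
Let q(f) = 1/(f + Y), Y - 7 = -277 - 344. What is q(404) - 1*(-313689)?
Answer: 65874689/210 ≈ 3.1369e+5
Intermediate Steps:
Y = -614 (Y = 7 + (-277 - 344) = 7 - 621 = -614)
q(f) = 1/(-614 + f) (q(f) = 1/(f - 614) = 1/(-614 + f))
q(404) - 1*(-313689) = 1/(-614 + 404) - 1*(-313689) = 1/(-210) + 313689 = -1/210 + 313689 = 65874689/210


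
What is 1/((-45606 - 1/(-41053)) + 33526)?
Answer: -41053/495920239 ≈ -8.2781e-5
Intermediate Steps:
1/((-45606 - 1/(-41053)) + 33526) = 1/((-45606 - 1*(-1/41053)) + 33526) = 1/((-45606 + 1/41053) + 33526) = 1/(-1872263117/41053 + 33526) = 1/(-495920239/41053) = -41053/495920239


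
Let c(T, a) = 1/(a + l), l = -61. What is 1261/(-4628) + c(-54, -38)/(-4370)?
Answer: -20982377/77008140 ≈ -0.27247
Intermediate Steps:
c(T, a) = 1/(-61 + a) (c(T, a) = 1/(a - 61) = 1/(-61 + a))
1261/(-4628) + c(-54, -38)/(-4370) = 1261/(-4628) + 1/(-61 - 38*(-4370)) = 1261*(-1/4628) - 1/4370/(-99) = -97/356 - 1/99*(-1/4370) = -97/356 + 1/432630 = -20982377/77008140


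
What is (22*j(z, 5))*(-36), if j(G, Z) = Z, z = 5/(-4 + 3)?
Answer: -3960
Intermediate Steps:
z = -5 (z = 5/(-1) = 5*(-1) = -5)
(22*j(z, 5))*(-36) = (22*5)*(-36) = 110*(-36) = -3960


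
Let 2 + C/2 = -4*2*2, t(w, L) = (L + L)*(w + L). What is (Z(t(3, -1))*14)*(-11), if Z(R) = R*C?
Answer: -22176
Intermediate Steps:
t(w, L) = 2*L*(L + w) (t(w, L) = (2*L)*(L + w) = 2*L*(L + w))
C = -36 (C = -4 + 2*(-4*2*2) = -4 + 2*(-8*2) = -4 + 2*(-16) = -4 - 32 = -36)
Z(R) = -36*R (Z(R) = R*(-36) = -36*R)
(Z(t(3, -1))*14)*(-11) = (-72*(-1)*(-1 + 3)*14)*(-11) = (-72*(-1)*2*14)*(-11) = (-36*(-4)*14)*(-11) = (144*14)*(-11) = 2016*(-11) = -22176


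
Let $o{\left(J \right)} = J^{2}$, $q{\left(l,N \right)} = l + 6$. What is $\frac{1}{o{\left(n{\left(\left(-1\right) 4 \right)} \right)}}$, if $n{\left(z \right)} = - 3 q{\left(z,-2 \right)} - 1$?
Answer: $\frac{1}{49} \approx 0.020408$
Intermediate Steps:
$q{\left(l,N \right)} = 6 + l$
$n{\left(z \right)} = -19 - 3 z$ ($n{\left(z \right)} = - 3 \left(6 + z\right) - 1 = \left(-18 - 3 z\right) - 1 = -19 - 3 z$)
$\frac{1}{o{\left(n{\left(\left(-1\right) 4 \right)} \right)}} = \frac{1}{\left(-19 - 3 \left(\left(-1\right) 4\right)\right)^{2}} = \frac{1}{\left(-19 - -12\right)^{2}} = \frac{1}{\left(-19 + 12\right)^{2}} = \frac{1}{\left(-7\right)^{2}} = \frac{1}{49}$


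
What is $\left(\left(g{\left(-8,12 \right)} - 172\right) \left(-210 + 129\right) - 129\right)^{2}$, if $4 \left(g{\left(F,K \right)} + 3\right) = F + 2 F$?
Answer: $211179024$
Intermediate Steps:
$g{\left(F,K \right)} = -3 + \frac{3 F}{4}$ ($g{\left(F,K \right)} = -3 + \frac{F + 2 F}{4} = -3 + \frac{3 F}{4}$)
$\left(\left(g{\left(-8,12 \right)} - 172\right) \left(-210 + 129\right) - 129\right)^{2} = \left(\left(\left(-3 + \frac{3}{4} \left(-8\right)\right) - 172\right) \left(-210 + 129\right) - 129\right)^{2} = \left(\left(\left(-3 - 6\right) - 172\right) \left(-81\right) - 129\right)^{2} = \left(\left(-9 - 172\right) \left(-81\right) - 129\right)^{2} = \left(\left(-181\right) \left(-81\right) - 129\right)^{2} = \left(14661 - 129\right)^{2} = 14532^{2} = 211179024$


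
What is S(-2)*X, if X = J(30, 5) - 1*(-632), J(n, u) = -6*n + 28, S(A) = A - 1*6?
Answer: -3840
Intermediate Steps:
S(A) = -6 + A (S(A) = A - 6 = -6 + A)
J(n, u) = 28 - 6*n
X = 480 (X = (28 - 6*30) - 1*(-632) = (28 - 180) + 632 = -152 + 632 = 480)
S(-2)*X = (-6 - 2)*480 = -8*480 = -3840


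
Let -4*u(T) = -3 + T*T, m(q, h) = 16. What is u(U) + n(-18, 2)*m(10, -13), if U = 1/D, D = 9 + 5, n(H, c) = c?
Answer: 25675/784 ≈ 32.749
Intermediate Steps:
D = 14
U = 1/14 ≈ 0.071429
u(T) = ¾ - T²/4 (u(T) = -(-3 + T*T)/4 = -(-3 + T²)/4 = ¾ - T²/4)
u(U) + n(-18, 2)*m(10, -13) = (¾ - (1/14)²/4) + 2*16 = (¾ - ¼*1/196) + 32 = (¾ - 1/784) + 32 = 587/784 + 32 = 25675/784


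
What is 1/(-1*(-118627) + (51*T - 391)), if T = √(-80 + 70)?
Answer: 19706/2329962951 - 17*I*√10/4659925902 ≈ 8.4576e-6 - 1.1536e-8*I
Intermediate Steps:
T = I*√10 (T = √(-10) = I*√10 ≈ 3.1623*I)
1/(-1*(-118627) + (51*T - 391)) = 1/(-1*(-118627) + (51*(I*√10) - 391)) = 1/(118627 + (51*I*√10 - 391)) = 1/(118627 + (-391 + 51*I*√10)) = 1/(118236 + 51*I*√10)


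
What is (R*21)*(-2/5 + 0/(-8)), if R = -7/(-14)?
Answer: -21/5 ≈ -4.2000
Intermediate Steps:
R = ½ (R = -7*(-1/14) = ½ ≈ 0.50000)
(R*21)*(-2/5 + 0/(-8)) = ((½)*21)*(-2/5 + 0/(-8)) = 21*(-2*⅕ + 0*(-⅛))/2 = 21*(-⅖ + 0)/2 = (21/2)*(-⅖) = -21/5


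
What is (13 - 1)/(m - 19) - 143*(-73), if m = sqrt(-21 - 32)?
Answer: 720253/69 - 2*I*sqrt(53)/69 ≈ 10438.0 - 0.21102*I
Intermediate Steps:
m = I*sqrt(53) (m = sqrt(-53) = I*sqrt(53) ≈ 7.2801*I)
(13 - 1)/(m - 19) - 143*(-73) = (13 - 1)/(I*sqrt(53) - 19) - 143*(-73) = 12/(-19 + I*sqrt(53)) + 10439 = 10439 + 12/(-19 + I*sqrt(53))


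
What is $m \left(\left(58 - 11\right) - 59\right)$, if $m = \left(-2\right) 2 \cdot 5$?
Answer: $240$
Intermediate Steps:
$m = -20$ ($m = \left(-4\right) 5 = -20$)
$m \left(\left(58 - 11\right) - 59\right) = - 20 \left(\left(58 - 11\right) - 59\right) = - 20 \left(47 - 59\right) = \left(-20\right) \left(-12\right) = 240$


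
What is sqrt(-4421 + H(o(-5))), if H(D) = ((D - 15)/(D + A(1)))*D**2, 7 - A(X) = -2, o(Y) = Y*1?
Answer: I*sqrt(4546) ≈ 67.424*I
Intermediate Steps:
o(Y) = Y
A(X) = 9 (A(X) = 7 - 1*(-2) = 7 + 2 = 9)
H(D) = D**2*(-15 + D)/(9 + D) (H(D) = ((D - 15)/(D + 9))*D**2 = ((-15 + D)/(9 + D))*D**2 = D**2*(-15 + D)/(9 + D))
sqrt(-4421 + H(o(-5))) = sqrt(-4421 + (-5)**2*(-15 - 5)/(9 - 5)) = sqrt(-4421 + 25*(-20)/4) = sqrt(-4421 + 25*(1/4)*(-20)) = sqrt(-4421 - 125) = sqrt(-4546) = I*sqrt(4546)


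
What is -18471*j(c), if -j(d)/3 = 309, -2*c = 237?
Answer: 17122617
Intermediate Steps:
c = -237/2 (c = -1/2*237 = -237/2 ≈ -118.50)
j(d) = -927 (j(d) = -3*309 = -927)
-18471*j(c) = -18471/(1/(-927)) = -18471/(-1/927) = -18471*(-927) = 17122617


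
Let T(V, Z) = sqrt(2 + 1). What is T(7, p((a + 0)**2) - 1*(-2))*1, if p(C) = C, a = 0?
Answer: sqrt(3) ≈ 1.7320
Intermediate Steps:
T(V, Z) = sqrt(3)
T(7, p((a + 0)**2) - 1*(-2))*1 = sqrt(3)*1 = sqrt(3)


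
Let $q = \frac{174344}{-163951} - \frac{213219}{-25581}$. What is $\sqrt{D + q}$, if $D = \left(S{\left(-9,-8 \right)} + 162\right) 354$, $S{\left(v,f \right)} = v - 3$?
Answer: $\frac{\sqrt{287519599261483395595}}{73579483} \approx 230.45$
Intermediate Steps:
$S{\left(v,f \right)} = -3 + v$
$q = \frac{535045165}{73579483}$ ($q = 174344 \left(- \frac{1}{163951}\right) - - \frac{71073}{8527} = - \frac{9176}{8629} + \frac{71073}{8527} = \frac{535045165}{73579483} \approx 7.2717$)
$D = 53100$ ($D = \left(\left(-3 - 9\right) + 162\right) 354 = \left(-12 + 162\right) 354 = 150 \cdot 354 = 53100$)
$\sqrt{D + q} = \sqrt{53100 + \frac{535045165}{73579483}} = \sqrt{\frac{3907605592465}{73579483}} = \frac{\sqrt{287519599261483395595}}{73579483}$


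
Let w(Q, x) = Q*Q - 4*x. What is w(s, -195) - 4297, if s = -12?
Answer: -3373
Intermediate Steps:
w(Q, x) = Q² - 4*x
w(s, -195) - 4297 = ((-12)² - 4*(-195)) - 4297 = (144 + 780) - 4297 = 924 - 4297 = -3373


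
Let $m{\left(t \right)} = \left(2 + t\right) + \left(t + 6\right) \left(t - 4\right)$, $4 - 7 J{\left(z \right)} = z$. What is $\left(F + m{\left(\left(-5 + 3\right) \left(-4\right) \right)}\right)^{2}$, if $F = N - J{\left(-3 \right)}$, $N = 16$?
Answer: $6561$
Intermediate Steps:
$J{\left(z \right)} = \frac{4}{7} - \frac{z}{7}$
$F = 15$ ($F = 16 - \left(\frac{4}{7} - - \frac{3}{7}\right) = 16 - \left(\frac{4}{7} + \frac{3}{7}\right) = 16 - 1 = 15$)
$m{\left(t \right)} = 2 + t + \left(-4 + t\right) \left(6 + t\right)$ ($m{\left(t \right)} = \left(2 + t\right) + \left(6 + t\right) \left(-4 + t\right) = \left(2 + t\right) + \left(-4 + t\right) \left(6 + t\right) = 2 + t + \left(-4 + t\right) \left(6 + t\right)$)
$\left(F + m{\left(\left(-5 + 3\right) \left(-4\right) \right)}\right)^{2} = \left(15 + \left(-22 + \left(\left(-5 + 3\right) \left(-4\right)\right)^{2} + 3 \left(-5 + 3\right) \left(-4\right)\right)\right)^{2} = \left(15 + \left(-22 + \left(\left(-2\right) \left(-4\right)\right)^{2} + 3 \left(\left(-2\right) \left(-4\right)\right)\right)\right)^{2} = \left(15 + \left(-22 + 8^{2} + 3 \cdot 8\right)\right)^{2} = \left(15 + \left(-22 + 64 + 24\right)\right)^{2} = \left(15 + 66\right)^{2} = 81^{2} = 6561$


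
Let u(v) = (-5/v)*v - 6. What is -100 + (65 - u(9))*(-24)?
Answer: -1924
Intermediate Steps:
u(v) = -11 (u(v) = -5 - 6 = -11)
-100 + (65 - u(9))*(-24) = -100 + (65 - 1*(-11))*(-24) = -100 + (65 + 11)*(-24) = -100 + 76*(-24) = -100 - 1824 = -1924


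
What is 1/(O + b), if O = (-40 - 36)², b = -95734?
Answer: -1/89958 ≈ -1.1116e-5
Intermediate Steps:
O = 5776 (O = (-76)² = 5776)
1/(O + b) = 1/(5776 - 95734) = 1/(-89958) = -1/89958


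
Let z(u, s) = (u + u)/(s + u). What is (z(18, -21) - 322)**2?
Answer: 111556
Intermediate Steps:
z(u, s) = 2*u/(s + u) (z(u, s) = (2*u)/(s + u) = 2*u/(s + u))
(z(18, -21) - 322)**2 = (2*18/(-21 + 18) - 322)**2 = (2*18/(-3) - 322)**2 = (2*18*(-1/3) - 322)**2 = (-12 - 322)**2 = (-334)**2 = 111556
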